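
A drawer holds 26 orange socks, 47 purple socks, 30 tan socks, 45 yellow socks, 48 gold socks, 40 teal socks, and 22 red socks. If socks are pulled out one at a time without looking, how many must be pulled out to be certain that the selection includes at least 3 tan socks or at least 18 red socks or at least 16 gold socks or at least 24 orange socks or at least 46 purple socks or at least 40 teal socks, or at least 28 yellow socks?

169

The worst case stops just short of every target: 23 orange, 45 purple, 2 tan, 27 yellow, 15 gold, 39 teal, 17 red — 23 + 45 + 2 + 27 + 15 + 39 + 17 = 168 socks.
One more sock must push some color to its target, so 168 + 1 = 169.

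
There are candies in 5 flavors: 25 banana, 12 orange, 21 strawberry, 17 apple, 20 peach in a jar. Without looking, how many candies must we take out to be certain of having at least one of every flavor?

84

The hardest flavor to obtain is orange: we could draw every other candy first — 95 − 12 = 83 candies — without a single orange one.
The next draw must be orange, so 83 + 1 = 84.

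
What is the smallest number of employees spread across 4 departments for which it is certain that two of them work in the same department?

5

There are 4 departments acting as pigeonholes.
With 4 employees we could place one in each, avoiding any repeat.
One more forces some class to hold 2, so 4 + 1 = 5.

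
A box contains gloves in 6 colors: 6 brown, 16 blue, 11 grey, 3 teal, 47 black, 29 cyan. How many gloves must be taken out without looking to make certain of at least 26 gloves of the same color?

87

In the worst case we take at most 25 of each color, but all 6 brown, all 16 blue, all 11 grey, and all 3 teal (fewer than 25), giving 6 + 16 + 11 + 3 + 25 + 25 = 86.
One more glove then forces some color to 26, so 86 + 1 = 87.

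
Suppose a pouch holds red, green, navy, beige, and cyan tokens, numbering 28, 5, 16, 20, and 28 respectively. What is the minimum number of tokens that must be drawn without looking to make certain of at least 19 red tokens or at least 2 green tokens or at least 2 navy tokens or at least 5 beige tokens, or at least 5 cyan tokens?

29

The worst case stops just short of every target: 18 red, 1 green, 1 navy, 4 beige, 4 cyan — 18 + 1 + 1 + 4 + 4 = 28 tokens.
One more token must push some color to its target, so 28 + 1 = 29.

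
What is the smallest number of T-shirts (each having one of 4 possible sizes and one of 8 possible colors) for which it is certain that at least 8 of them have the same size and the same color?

225

There are 4 × 8 = 32 (size, color) combinations acting as pigeonholes.
With 32 × 7 = 224 T-shirts we could place exactly 7 in each, with no (size, color) pair reaching 8.
One more forces some (size, color) pair to hold 8, so 224 + 1 = 225.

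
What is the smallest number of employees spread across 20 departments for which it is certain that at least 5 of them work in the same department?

There are 20 departments acting as pigeonholes.
With 20 × 4 = 80 employees we could place exactly 4 in each, with no class reaching 5.
One more forces some class to hold 5, so 80 + 1 = 81.

81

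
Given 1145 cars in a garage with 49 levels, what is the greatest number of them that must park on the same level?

24

If each of the 49 levels held at most 23, the total would be at most 49 × 23 = 1127 < 1145, a contradiction.
So at least one holds ⌈1145/49⌉ = 24.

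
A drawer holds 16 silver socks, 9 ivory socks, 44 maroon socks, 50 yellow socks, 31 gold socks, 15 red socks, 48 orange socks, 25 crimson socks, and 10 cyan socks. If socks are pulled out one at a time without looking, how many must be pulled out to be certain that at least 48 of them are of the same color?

245

In the worst case we take at most 47 of each color, but all 16 silver, all 9 ivory, all 44 maroon, all 31 gold, all 15 red, all 25 crimson, and all 10 cyan (fewer than 47), giving 16 + 9 + 44 + 47 + 31 + 15 + 47 + 25 + 10 = 244.
One more sock then forces some color to 48, so 244 + 1 = 245.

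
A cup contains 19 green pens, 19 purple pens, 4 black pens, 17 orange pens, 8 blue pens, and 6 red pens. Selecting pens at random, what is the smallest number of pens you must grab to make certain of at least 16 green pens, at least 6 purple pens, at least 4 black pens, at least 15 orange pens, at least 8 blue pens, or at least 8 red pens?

The worst case stops just short of every target: 15 green, 5 purple, 3 black, 14 orange, 7 blue, all 6 red — 15 + 5 + 3 + 14 + 7 + 6 = 50 pens.
One more pen must push some ink color to its target, so 50 + 1 = 51.

51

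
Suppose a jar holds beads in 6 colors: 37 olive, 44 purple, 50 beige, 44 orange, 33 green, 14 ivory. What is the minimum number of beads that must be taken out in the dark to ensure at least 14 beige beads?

To avoid beige beads as long as possible, exhaust the other 5 colors first.
The worst case draws every non-beige bead first: 37 + 44 + 44 + 33 + 14 = 172.
The next 14 draws are then forced to be beige, giving 172 + 14 = 186.

186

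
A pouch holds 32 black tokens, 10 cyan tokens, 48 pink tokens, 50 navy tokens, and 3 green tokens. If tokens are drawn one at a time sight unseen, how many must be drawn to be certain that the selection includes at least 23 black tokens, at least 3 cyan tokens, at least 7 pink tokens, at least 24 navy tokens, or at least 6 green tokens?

57

The worst case stops just short of every target: 22 black, 2 cyan, 6 pink, 23 navy, all 3 green — 22 + 2 + 6 + 23 + 3 = 56 tokens.
One more token must push some color to its target, so 56 + 1 = 57.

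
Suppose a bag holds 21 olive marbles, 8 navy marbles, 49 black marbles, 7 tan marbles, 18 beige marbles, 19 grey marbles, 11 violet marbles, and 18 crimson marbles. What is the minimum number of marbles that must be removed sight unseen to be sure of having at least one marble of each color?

The hardest color to obtain is tan: we could draw every other marble first — 151 − 7 = 144 marbles — without a single tan one.
The next draw must be tan, so 144 + 1 = 145.

145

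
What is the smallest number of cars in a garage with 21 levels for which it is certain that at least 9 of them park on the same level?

There are 21 levels acting as pigeonholes.
With 21 × 8 = 168 cars we could place exactly 8 in each, with no class reaching 9.
One more forces some class to hold 9, so 168 + 1 = 169.

169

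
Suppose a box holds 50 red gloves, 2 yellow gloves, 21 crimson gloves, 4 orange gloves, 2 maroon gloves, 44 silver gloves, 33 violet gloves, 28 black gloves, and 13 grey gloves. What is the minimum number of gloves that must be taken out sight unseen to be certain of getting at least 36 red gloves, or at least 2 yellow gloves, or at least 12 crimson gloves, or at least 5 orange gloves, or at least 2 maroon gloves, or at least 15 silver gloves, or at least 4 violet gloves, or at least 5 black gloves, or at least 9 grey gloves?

The worst case stops just short of every target: 35 red, 1 yellow, 11 crimson, 4 orange, 1 maroon, 14 silver, 3 violet, 4 black, 8 grey — 35 + 1 + 11 + 4 + 1 + 14 + 3 + 4 + 8 = 81 gloves.
One more glove must push some color to its target, so 81 + 1 = 82.

82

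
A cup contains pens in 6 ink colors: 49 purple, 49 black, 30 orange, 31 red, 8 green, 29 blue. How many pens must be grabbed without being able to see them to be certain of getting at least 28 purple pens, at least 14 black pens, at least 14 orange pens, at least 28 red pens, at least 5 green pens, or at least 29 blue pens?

113

Each of the 6 ink colors has its own threshold; avoid all of them simultaneously.
The worst case stops just short of every target: 27 purple, 13 black, 13 orange, 27 red, 4 green, 28 blue — 27 + 13 + 13 + 27 + 4 + 28 = 112 pens.
One more pen must push some ink color to its target, so 112 + 1 = 113.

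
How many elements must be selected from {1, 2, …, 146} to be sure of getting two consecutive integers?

74

Partition {1, …, 146} into 73 pairs: {1,2}, {3,4}, …, {145,146}.
Choosing 73 integers — say the 73 even numbers 2, 4, …, 146 — takes one from each pair and avoids the property.
Choosing 74 forces two into the same pair by pigeonhole, and those are consecutive. So 74.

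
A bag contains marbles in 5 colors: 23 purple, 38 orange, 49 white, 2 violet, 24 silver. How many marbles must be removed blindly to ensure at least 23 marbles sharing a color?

Treat the 5 colors as pigeonholes.
In the worst case we take at most 22 of each color, but all 2 violet (fewer than 22), giving 22 + 22 + 22 + 2 + 22 = 90.
One more marble then forces some color to 23, so 90 + 1 = 91.

91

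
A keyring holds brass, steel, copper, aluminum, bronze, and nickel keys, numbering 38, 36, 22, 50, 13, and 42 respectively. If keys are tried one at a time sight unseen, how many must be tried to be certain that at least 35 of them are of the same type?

172

In the worst case we take at most 34 of each type, but all 22 copper and all 13 bronze (fewer than 34), giving 34 + 34 + 22 + 34 + 13 + 34 = 171.
One more key then forces some type to 35, so 171 + 1 = 172.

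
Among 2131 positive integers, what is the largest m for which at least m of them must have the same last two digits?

22

There are 100 possible two-digit endings, which serve as the pigeonholes.
If each of the 100 possible two-digit endings held at most 21, the total would be at most 100 × 21 = 2100 < 2131, a contradiction.
So at least one holds ⌈2131/100⌉ = 22.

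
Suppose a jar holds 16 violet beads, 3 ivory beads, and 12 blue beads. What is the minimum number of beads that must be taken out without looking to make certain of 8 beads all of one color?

18

In the worst case we take at most 7 of each color, but all 3 ivory (fewer than 7), giving 7 + 3 + 7 = 17.
One more bead then forces some color to 8, so 17 + 1 = 18.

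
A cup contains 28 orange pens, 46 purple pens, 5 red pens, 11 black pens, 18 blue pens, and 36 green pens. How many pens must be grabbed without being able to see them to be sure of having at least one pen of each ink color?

The hardest ink color to obtain is red: we could draw every other pen first — 144 − 5 = 139 pens — without a single red one.
The next draw must be red, so 139 + 1 = 140.

140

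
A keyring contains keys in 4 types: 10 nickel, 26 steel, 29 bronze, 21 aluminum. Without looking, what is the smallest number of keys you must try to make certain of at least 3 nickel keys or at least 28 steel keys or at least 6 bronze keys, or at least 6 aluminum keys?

The worst case stops just short of every target: 2 nickel, all 26 steel, 5 bronze, 5 aluminum — 2 + 26 + 5 + 5 = 38 keys.
One more key must push some type to its target, so 38 + 1 = 39.

39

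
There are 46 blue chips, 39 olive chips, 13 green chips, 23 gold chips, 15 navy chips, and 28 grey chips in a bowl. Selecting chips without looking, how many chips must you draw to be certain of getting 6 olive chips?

131

The worst case draws every non-olive chip first: 46 + 13 + 23 + 15 + 28 = 125.
The next 6 draws are then forced to be olive, giving 125 + 6 = 131.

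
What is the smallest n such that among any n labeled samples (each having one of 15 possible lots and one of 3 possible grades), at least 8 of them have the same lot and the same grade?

There are 15 × 3 = 45 (lot, grade) combinations acting as pigeonholes.
With 45 × 7 = 315 labeled samples we could place exactly 7 in each, with no (lot, grade) pair reaching 8.
One more forces some (lot, grade) pair to hold 8, so 315 + 1 = 316.

316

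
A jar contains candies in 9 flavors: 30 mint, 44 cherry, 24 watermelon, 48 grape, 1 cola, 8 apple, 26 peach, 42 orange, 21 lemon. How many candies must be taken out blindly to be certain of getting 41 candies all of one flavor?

231

Treat the 9 flavors as pigeonholes.
In the worst case we take at most 40 of each flavor, but all 30 mint, all 24 watermelon, all 1 cola, all 8 apple, all 26 peach, and all 21 lemon (fewer than 40), giving 30 + 40 + 24 + 40 + 1 + 8 + 26 + 40 + 21 = 230.
One more candy then forces some flavor to 41, so 230 + 1 = 231.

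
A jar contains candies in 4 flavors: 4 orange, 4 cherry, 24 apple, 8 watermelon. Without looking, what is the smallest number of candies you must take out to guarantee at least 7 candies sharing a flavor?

21

In the worst case we take at most 6 of each flavor, but all 4 orange and all 4 cherry (fewer than 6), giving 4 + 4 + 6 + 6 = 20.
One more candy then forces some flavor to 7, so 20 + 1 = 21.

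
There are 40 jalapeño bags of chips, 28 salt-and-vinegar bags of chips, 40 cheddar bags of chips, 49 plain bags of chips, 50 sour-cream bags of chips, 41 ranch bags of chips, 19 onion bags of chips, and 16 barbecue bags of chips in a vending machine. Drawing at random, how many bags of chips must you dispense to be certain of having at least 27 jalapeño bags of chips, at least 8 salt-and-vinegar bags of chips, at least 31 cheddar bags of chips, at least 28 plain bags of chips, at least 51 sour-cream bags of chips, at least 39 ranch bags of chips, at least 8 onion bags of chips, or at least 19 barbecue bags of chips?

202

Each of the 8 flavors has its own threshold; avoid all of them simultaneously.
The worst case stops just short of every target: 26 jalapeño, 7 salt-and-vinegar, 30 cheddar, 27 plain, 50 sour-cream, 38 ranch, 7 onion, all 16 barbecue — 26 + 7 + 30 + 27 + 50 + 38 + 7 + 16 = 201 bags of chips.
One more bag of chips must push some flavor to its target, so 201 + 1 = 202.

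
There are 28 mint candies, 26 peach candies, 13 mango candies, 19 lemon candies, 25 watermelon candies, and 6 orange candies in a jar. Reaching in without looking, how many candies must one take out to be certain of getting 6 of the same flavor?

The worst case takes 5 candies of each flavor without reaching 6 of any: 6 × 5 = 30.
The next candy must bring some flavor to 6, so 30 + 1 = 31.

31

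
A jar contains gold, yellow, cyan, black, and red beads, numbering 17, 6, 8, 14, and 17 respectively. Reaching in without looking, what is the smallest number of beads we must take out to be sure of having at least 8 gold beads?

53

The worst case draws every non-gold bead first: 6 + 8 + 14 + 17 = 45.
The next 8 draws are then forced to be gold, giving 45 + 8 = 53.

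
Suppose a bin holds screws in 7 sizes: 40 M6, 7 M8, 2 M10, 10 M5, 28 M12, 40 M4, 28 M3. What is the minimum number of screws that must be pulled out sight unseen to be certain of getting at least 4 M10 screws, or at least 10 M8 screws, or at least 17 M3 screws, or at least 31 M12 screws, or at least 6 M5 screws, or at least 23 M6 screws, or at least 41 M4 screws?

Each of the 7 sizes has its own threshold; avoid all of them simultaneously.
The worst case stops just short of every target: 22 M6, all 7 M8, all 2 M10, 5 M5, all 28 M12, 40 M4, 16 M3 — 22 + 7 + 2 + 5 + 28 + 40 + 16 = 120 screws.
One more screw must push some size to its target, so 120 + 1 = 121.

121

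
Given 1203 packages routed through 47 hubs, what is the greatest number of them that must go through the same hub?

If each of the 47 hubs held at most 25, the total would be at most 47 × 25 = 1175 < 1203, a contradiction.
So at least one holds ⌈1203/47⌉ = 26.

26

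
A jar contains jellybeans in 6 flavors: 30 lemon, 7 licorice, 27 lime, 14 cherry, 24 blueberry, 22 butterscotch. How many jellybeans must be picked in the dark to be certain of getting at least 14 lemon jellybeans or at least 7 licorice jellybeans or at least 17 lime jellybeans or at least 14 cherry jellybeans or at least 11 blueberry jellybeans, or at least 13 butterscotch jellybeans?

71

The worst case stops just short of every target: 13 lemon, 6 licorice, 16 lime, 13 cherry, 10 blueberry, 12 butterscotch — 13 + 6 + 16 + 13 + 10 + 12 = 70 jellybeans.
One more jellybean must push some flavor to its target, so 70 + 1 = 71.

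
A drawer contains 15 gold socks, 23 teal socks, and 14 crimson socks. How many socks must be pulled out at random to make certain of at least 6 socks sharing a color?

Treat the 3 colors as pigeonholes.
The worst case takes 5 socks of each color without reaching 6 of any: 3 × 5 = 15.
The next sock must bring some color to 6, so 15 + 1 = 16.

16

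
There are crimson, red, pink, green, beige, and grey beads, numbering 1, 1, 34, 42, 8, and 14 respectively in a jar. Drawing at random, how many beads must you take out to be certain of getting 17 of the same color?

Treat the 6 colors as pigeonholes.
In the worst case we take at most 16 of each color, but all 1 crimson, all 1 red, all 8 beige, and all 14 grey (fewer than 16), giving 1 + 1 + 16 + 16 + 8 + 14 = 56.
One more bead then forces some color to 17, so 56 + 1 = 57.

57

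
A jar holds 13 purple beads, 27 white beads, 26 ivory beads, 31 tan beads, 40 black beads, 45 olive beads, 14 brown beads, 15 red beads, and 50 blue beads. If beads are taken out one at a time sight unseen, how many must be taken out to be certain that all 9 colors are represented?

The hardest color to obtain is purple: we could draw every other bead first — 261 − 13 = 248 beads — without a single purple one.
The next draw must be purple, so 248 + 1 = 249.

249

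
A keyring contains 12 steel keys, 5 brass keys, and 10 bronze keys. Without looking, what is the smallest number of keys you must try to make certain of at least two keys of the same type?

Treat the 3 types as pigeonholes.
The worst case takes 1 key of each type without reaching 2 of any: 3 × 1 = 3.
The next key must bring some type to 2, so 3 + 1 = 4.

4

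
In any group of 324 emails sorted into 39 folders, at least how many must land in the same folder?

9

The 324 emails fall into 39 folders.
If each of the 39 folders held at most 8, the total would be at most 39 × 8 = 312 < 324, a contradiction.
So at least one holds ⌈324/39⌉ = 9.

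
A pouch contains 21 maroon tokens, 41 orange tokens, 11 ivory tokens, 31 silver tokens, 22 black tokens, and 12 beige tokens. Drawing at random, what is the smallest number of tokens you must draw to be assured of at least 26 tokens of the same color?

117

Treat the 6 colors as pigeonholes.
In the worst case we take at most 25 of each color, but all 21 maroon, all 11 ivory, all 22 black, and all 12 beige (fewer than 25), giving 21 + 25 + 11 + 25 + 22 + 12 = 116.
One more token then forces some color to 26, so 116 + 1 = 117.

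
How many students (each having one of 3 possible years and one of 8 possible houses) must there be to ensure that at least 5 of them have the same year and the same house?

There are 3 × 8 = 24 (year, house) combinations acting as pigeonholes.
With 24 × 4 = 96 students we could place exactly 4 in each, with no (year, house) pair reaching 5.
One more forces some (year, house) pair to hold 5, so 96 + 1 = 97.

97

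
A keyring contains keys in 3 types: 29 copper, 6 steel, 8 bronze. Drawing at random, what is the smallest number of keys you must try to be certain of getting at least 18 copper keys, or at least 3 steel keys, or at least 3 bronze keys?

Each of the 3 types has its own threshold; avoid all of them simultaneously.
The worst case stops just short of every target: 17 copper, 2 steel, 2 bronze — 17 + 2 + 2 = 21 keys.
One more key must push some type to its target, so 21 + 1 = 22.

22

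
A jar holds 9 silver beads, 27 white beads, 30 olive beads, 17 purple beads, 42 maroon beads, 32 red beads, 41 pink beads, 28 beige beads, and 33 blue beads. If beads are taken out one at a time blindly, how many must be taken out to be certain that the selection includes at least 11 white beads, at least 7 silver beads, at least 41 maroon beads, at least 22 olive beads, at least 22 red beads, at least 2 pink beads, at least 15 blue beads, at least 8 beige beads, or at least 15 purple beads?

Each of the 9 colors has its own threshold; avoid all of them simultaneously.
The worst case stops just short of every target: 6 silver, 10 white, 21 olive, 14 purple, 40 maroon, 21 red, 1 pink, 7 beige, 14 blue — 6 + 10 + 21 + 14 + 40 + 21 + 1 + 7 + 14 = 134 beads.
One more bead must push some color to its target, so 134 + 1 = 135.

135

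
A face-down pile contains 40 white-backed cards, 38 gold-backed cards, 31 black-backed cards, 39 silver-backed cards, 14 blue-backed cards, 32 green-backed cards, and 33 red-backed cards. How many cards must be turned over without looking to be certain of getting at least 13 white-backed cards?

200

To avoid white-backed cards as long as possible, exhaust the other 6 back colors first.
The worst case draws every non-white-backed card first: 38 + 31 + 39 + 14 + 32 + 33 = 187.
The next 13 draws are then forced to be white-backed, giving 187 + 13 = 200.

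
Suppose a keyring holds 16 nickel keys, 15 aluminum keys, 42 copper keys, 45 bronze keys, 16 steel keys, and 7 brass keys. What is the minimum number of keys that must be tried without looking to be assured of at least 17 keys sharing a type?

In the worst case we take at most 16 of each type, but all 15 aluminum and all 7 brass (fewer than 16), giving 16 + 15 + 16 + 16 + 16 + 7 = 86.
One more key then forces some type to 17, so 86 + 1 = 87.

87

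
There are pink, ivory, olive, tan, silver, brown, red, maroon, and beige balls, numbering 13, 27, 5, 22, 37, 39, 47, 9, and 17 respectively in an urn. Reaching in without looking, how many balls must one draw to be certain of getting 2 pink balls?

To avoid pink balls as long as possible, exhaust the other 8 colors first.
The worst case draws every non-pink ball first: 27 + 5 + 22 + 37 + 39 + 47 + 9 + 17 = 203.
The next 2 draws are then forced to be pink, giving 203 + 2 = 205.

205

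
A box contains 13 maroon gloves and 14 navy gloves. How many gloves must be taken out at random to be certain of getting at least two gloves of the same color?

3

The worst case takes 1 glove of each color without reaching 2 of any: 2 × 1 = 2.
The next glove must bring some color to 2, so 2 + 1 = 3.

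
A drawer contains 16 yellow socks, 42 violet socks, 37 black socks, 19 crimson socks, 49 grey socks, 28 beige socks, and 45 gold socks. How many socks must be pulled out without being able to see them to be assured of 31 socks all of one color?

184

In the worst case we take at most 30 of each color, but all 16 yellow, all 19 crimson, and all 28 beige (fewer than 30), giving 16 + 30 + 30 + 19 + 30 + 28 + 30 = 183.
One more sock then forces some color to 31, so 183 + 1 = 184.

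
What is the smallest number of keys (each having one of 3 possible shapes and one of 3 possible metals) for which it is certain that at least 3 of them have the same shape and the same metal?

There are 3 × 3 = 9 (shape, metal) combinations acting as pigeonholes.
With 9 × 2 = 18 keys we could place exactly 2 in each, with no (shape, metal) pair reaching 3.
One more forces some (shape, metal) pair to hold 3, so 18 + 1 = 19.

19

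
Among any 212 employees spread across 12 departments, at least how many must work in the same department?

The 212 employees fall into 12 departments.
If each of the 12 departments held at most 17, the total would be at most 12 × 17 = 204 < 212, a contradiction.
So at least one holds ⌈212/12⌉ = 18.

18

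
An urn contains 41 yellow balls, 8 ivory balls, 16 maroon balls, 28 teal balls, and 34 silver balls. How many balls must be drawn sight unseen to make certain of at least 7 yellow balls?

93

To avoid yellow balls as long as possible, exhaust the other 4 colors first.
The worst case draws every non-yellow ball first: 8 + 16 + 28 + 34 = 86.
The next 7 draws are then forced to be yellow, giving 86 + 7 = 93.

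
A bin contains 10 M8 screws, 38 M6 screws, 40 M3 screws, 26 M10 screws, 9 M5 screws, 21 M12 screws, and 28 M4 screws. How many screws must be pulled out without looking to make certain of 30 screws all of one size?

Treat the 7 sizes as pigeonholes.
In the worst case we take at most 29 of each size, but all 10 M8, all 26 M10, all 9 M5, all 21 M12, and all 28 M4 (fewer than 29), giving 10 + 29 + 29 + 26 + 9 + 21 + 28 = 152.
One more screw then forces some size to 30, so 152 + 1 = 153.

153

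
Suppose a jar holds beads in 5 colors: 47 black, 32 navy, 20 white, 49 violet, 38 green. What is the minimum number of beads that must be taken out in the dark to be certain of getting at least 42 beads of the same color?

Treat the 5 colors as pigeonholes.
In the worst case we take at most 41 of each color, but all 32 navy, all 20 white, and all 38 green (fewer than 41), giving 41 + 32 + 20 + 41 + 38 = 172.
One more bead then forces some color to 42, so 172 + 1 = 173.

173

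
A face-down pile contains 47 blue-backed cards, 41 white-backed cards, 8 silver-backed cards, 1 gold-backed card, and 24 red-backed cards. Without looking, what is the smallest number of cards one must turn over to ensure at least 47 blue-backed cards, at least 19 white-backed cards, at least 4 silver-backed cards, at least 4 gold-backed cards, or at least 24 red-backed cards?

The worst case stops just short of every target: 46 blue-backed, 18 white-backed, 3 silver-backed, all 1 gold-backed, 23 red-backed — 46 + 18 + 3 + 1 + 23 = 91 cards.
One more card must push some back color to its target, so 91 + 1 = 92.

92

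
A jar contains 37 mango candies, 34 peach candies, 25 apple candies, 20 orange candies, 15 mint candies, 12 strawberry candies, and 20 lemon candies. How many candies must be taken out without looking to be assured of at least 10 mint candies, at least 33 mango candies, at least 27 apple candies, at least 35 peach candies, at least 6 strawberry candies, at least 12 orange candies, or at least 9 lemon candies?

The worst case stops just short of every target: 32 mango, 34 peach, all 25 apple, 11 orange, 9 mint, 5 strawberry, 8 lemon — 32 + 34 + 25 + 11 + 9 + 5 + 8 = 124 candies.
One more candy must push some flavor to its target, so 124 + 1 = 125.

125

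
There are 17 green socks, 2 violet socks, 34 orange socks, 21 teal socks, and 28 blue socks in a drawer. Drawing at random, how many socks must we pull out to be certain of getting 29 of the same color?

Treat the 5 colors as pigeonholes.
In the worst case we take at most 28 of each color, but all 17 green, all 2 violet, and all 21 teal (fewer than 28), giving 17 + 2 + 28 + 21 + 28 = 96.
One more sock then forces some color to 29, so 96 + 1 = 97.

97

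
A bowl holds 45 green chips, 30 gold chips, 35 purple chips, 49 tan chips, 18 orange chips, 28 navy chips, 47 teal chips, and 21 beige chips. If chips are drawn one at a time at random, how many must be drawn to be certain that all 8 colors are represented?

256

The hardest color to obtain is orange: we could draw every other chip first — 273 − 18 = 255 chips — without a single orange one.
The next draw must be orange, so 255 + 1 = 256.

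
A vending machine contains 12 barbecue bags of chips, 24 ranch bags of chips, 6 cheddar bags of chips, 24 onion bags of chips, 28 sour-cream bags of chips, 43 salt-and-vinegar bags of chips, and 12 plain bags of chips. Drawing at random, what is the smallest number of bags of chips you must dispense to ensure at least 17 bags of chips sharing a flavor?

Treat the 7 flavors as pigeonholes.
In the worst case we take at most 16 of each flavor, but all 12 barbecue, all 6 cheddar, and all 12 plain (fewer than 16), giving 12 + 16 + 6 + 16 + 16 + 16 + 12 = 94.
One more bag of chips then forces some flavor to 17, so 94 + 1 = 95.

95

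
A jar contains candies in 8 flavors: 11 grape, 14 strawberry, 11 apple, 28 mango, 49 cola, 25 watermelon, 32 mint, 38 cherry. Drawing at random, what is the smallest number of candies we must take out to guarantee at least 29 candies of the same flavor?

174

In the worst case we take at most 28 of each flavor, but all 11 grape, all 14 strawberry, all 11 apple, and all 25 watermelon (fewer than 28), giving 11 + 14 + 11 + 28 + 28 + 25 + 28 + 28 = 173.
One more candy then forces some flavor to 29, so 173 + 1 = 174.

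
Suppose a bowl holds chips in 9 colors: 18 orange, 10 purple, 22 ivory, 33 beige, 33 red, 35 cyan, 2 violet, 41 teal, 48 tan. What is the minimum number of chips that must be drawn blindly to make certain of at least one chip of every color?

241

The hardest color to obtain is violet: we could draw every other chip first — 242 − 2 = 240 chips — without a single violet one.
The next draw must be violet, so 240 + 1 = 241.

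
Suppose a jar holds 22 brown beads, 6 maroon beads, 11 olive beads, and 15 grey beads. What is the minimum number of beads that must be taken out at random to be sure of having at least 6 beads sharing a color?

The worst case takes 5 beads of each color without reaching 6 of any: 4 × 5 = 20.
The next bead must bring some color to 6, so 20 + 1 = 21.

21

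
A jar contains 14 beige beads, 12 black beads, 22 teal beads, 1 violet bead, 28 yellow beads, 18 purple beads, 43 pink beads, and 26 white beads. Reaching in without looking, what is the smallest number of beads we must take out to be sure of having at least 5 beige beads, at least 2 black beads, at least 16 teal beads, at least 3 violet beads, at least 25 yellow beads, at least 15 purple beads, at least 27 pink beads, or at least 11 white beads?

The worst case stops just short of every target: 4 beige, 1 black, 15 teal, all 1 violet, 24 yellow, 14 purple, 26 pink, 10 white — 4 + 1 + 15 + 1 + 24 + 14 + 26 + 10 = 95 beads.
One more bead must push some color to its target, so 95 + 1 = 96.

96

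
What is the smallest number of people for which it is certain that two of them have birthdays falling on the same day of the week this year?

There are 7 days of the week acting as pigeonholes.
With 7 people we could place one in each, avoiding any repeat.
One more forces some class to hold 2, so 7 + 1 = 8.

8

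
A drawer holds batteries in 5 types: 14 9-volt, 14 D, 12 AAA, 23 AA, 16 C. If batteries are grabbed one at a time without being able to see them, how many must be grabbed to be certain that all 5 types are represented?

The hardest type to obtain is AAA: we could draw every other battery first — 79 − 12 = 67 batteries — without a single AAA one.
The next draw must be AAA, so 67 + 1 = 68.

68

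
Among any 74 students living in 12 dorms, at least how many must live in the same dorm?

7

The 74 students fall into 12 dorms.
If each of the 12 dorms held at most 6, the total would be at most 12 × 6 = 72 < 74, a contradiction.
So at least one holds ⌈74/12⌉ = 7.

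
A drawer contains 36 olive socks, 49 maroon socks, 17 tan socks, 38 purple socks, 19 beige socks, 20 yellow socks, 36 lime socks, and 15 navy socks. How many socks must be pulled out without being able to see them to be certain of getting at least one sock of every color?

The hardest color to obtain is navy: we could draw every other sock first — 230 − 15 = 215 socks — without a single navy one.
The next draw must be navy, so 215 + 1 = 216.

216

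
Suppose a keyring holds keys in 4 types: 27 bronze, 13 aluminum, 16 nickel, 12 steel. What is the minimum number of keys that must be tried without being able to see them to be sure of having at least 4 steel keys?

To avoid steel keys as long as possible, exhaust the other 3 types first.
The worst case draws every non-steel key first: 27 + 13 + 16 = 56.
The next 4 draws are then forced to be steel, giving 56 + 4 = 60.

60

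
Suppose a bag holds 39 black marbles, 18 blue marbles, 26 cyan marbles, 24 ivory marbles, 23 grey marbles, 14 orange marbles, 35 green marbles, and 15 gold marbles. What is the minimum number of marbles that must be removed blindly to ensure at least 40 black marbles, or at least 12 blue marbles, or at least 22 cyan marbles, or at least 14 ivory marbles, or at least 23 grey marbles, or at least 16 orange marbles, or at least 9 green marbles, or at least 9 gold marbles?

Each of the 8 colors has its own threshold; avoid all of them simultaneously.
The worst case stops just short of every target: 39 black, 11 blue, 21 cyan, 13 ivory, 22 grey, all 14 orange, 8 green, 8 gold — 39 + 11 + 21 + 13 + 22 + 14 + 8 + 8 = 136 marbles.
One more marble must push some color to its target, so 136 + 1 = 137.

137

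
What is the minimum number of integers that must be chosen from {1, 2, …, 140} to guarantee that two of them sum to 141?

71

Partition {1, …, 140} into 70 pairs: {1,140}, {2,139}, …, {70,71}.
Choosing 70 integers — say the integers 1 through 70 — takes one from each pair and avoids the property.
Choosing 71 forces two into the same pair by pigeonhole, and those sum to 141. So 71.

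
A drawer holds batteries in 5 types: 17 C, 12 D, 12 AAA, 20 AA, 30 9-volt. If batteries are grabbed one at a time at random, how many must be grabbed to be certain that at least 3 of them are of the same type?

The worst case takes 2 batteries of each type without reaching 3 of any: 5 × 2 = 10.
The next battery must bring some type to 3, so 10 + 1 = 11.

11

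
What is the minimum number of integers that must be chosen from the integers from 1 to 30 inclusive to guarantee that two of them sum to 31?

Partition {1, …, 30} into 15 pairs: {1,30}, {2,29}, …, {15,16}.
Choosing 15 integers — say the integers 1 through 15 — takes one from each pair and avoids the property.
Choosing 16 forces two into the same pair by pigeonhole, and those sum to 31. So 16.

16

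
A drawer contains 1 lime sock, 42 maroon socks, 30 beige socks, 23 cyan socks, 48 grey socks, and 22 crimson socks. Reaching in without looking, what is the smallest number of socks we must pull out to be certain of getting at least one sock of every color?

166

The hardest color to obtain is lime: we could draw every other sock first — 166 − 1 = 165 socks — without a single lime one.
The next draw must be lime, so 165 + 1 = 166.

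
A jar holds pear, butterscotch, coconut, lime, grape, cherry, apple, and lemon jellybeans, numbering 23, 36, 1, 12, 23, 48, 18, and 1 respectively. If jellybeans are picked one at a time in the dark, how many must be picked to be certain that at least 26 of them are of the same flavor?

In the worst case we take at most 25 of each flavor, but all 23 pear, all 1 coconut, all 12 lime, all 23 grape, all 18 apple, and all 1 lemon (fewer than 25), giving 23 + 25 + 1 + 12 + 23 + 25 + 18 + 1 = 128.
One more jellybean then forces some flavor to 26, so 128 + 1 = 129.

129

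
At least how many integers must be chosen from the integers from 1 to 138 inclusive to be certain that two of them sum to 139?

70

Partition {1, …, 138} into 69 pairs: {1,138}, {2,137}, …, {69,70}.
Choosing 69 integers — say the integers 1 through 69 — takes one from each pair and avoids the property.
Choosing 70 forces two into the same pair by pigeonhole, and those sum to 139. So 70.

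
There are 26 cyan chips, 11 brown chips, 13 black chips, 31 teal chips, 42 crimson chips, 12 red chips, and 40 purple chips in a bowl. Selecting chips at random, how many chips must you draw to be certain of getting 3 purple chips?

138

The worst case draws every non-purple chip first: 26 + 11 + 13 + 31 + 42 + 12 = 135.
The next 3 draws are then forced to be purple, giving 135 + 3 = 138.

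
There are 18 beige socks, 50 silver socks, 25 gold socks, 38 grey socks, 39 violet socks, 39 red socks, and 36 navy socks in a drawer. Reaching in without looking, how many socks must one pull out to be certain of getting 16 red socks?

The worst case draws every non-red sock first: 18 + 50 + 25 + 38 + 39 + 36 = 206.
The next 16 draws are then forced to be red, giving 206 + 16 = 222.

222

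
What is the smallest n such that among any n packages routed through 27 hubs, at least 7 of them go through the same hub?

163

There are 27 hubs acting as pigeonholes.
With 27 × 6 = 162 packages we could place exactly 6 in each, with no class reaching 7.
One more forces some class to hold 7, so 162 + 1 = 163.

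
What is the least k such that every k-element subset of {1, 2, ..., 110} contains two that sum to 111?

56

Partition {1, …, 110} into 55 pairs: {1,110}, {2,109}, …, {55,56}.
Choosing 55 integers — say the integers 1 through 55 — takes one from each pair and avoids the property.
Choosing 56 forces two into the same pair by pigeonhole, and those sum to 111. So 56.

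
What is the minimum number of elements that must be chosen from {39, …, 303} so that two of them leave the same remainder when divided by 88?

89

Use the pigeonhole principle on residue classes: group the integers by remainder mod 88; there are 88 residue classes, each nonempty in this range.
Choosing one from each class (88 integers) avoids any shared remainder.
One more choice must repeat a class, so two differ by a multiple of 88. Hence 88 + 1 = 89.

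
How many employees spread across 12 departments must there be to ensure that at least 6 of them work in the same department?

There are 12 departments acting as pigeonholes.
With 12 × 5 = 60 employees we could place exactly 5 in each, with no class reaching 6.
One more forces some class to hold 6, so 60 + 1 = 61.

61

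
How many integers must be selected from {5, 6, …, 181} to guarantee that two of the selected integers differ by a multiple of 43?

Group the integers by remainder mod 43; there are 43 residue classes, each nonempty in this range.
Choosing one from each class (43 integers) avoids any shared remainder.
One more choice must repeat a class, so two differ by a multiple of 43. Hence 43 + 1 = 44.

44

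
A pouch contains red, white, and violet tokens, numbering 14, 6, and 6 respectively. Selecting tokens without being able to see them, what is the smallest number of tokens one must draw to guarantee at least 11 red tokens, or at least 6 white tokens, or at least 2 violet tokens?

Each of the 3 colors has its own threshold; avoid all of them simultaneously.
The worst case stops just short of every target: 10 red, 5 white, 1 violet — 10 + 5 + 1 = 16 tokens.
One more token must push some color to its target, so 16 + 1 = 17.

17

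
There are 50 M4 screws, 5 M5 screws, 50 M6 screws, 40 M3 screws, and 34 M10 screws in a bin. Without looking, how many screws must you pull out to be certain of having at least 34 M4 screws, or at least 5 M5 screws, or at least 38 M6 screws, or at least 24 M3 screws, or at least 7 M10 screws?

The worst case stops just short of every target: 33 M4, 4 M5, 37 M6, 23 M3, 6 M10 — 33 + 4 + 37 + 23 + 6 = 103 screws.
One more screw must push some size to its target, so 103 + 1 = 104.

104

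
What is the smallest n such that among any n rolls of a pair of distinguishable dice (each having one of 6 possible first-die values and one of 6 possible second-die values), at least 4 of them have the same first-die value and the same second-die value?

There are 6 × 6 = 36 (first-die value, second-die value) combinations acting as pigeonholes.
With 36 × 3 = 108 rolls of a pair of distinguishable dice we could place exactly 3 in each, with no (first-die value, second-die value) pair reaching 4.
One more forces some (first-die value, second-die value) pair to hold 4, so 108 + 1 = 109.

109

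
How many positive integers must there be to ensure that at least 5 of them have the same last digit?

There are 10 possible last digits acting as pigeonholes.
With 10 × 4 = 40 positive integers we could place exactly 4 in each, with no class reaching 5.
One more forces some class to hold 5, so 40 + 1 = 41.

41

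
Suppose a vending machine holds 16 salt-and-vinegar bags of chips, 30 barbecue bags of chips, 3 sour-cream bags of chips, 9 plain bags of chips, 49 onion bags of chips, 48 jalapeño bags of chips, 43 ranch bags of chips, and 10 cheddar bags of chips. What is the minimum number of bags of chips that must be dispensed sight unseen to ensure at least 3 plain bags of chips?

To avoid plain bags of chips as long as possible, exhaust the other 7 flavors first.
The worst case draws every non-plain bag of chips first: 16 + 30 + 3 + 49 + 48 + 43 + 10 = 199.
The next 3 draws are then forced to be plain, giving 199 + 3 = 202.

202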